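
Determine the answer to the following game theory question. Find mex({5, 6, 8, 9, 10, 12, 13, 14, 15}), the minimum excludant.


Set = {5, 6, 8, 9, 10, 12, 13, 14, 15}
0 is NOT in the set. This is the mex.
mex = 0

0


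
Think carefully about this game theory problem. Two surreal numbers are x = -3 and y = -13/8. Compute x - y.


x = -3, y = -13/8
Converting to common denominator: 8
x = -24/8, y = -13/8
x - y = -3 - -13/8 = -11/8

-11/8


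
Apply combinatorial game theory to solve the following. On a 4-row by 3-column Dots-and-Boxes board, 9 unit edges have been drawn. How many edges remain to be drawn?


Grid: 4 x 3 boxes, i.e. 5 rows and 4 columns of dots.
Horizontal edges: (rows + 1) * cols = 5 * 3 = 15
Vertical edges: rows * (cols + 1) = 4 * 4 = 16
Total edges: 15 + 16 = 31
Edges drawn: 9
Remaining: 31 - 9 = 22

22


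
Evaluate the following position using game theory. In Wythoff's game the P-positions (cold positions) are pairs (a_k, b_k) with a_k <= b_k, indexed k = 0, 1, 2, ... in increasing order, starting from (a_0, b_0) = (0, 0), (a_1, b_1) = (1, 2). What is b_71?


By Wythoff's theorem, a_k = floor(k * phi) and b_k = floor(k * phi^2) = a_k + k, where phi = (1 + sqrt(5))/2 is the golden ratio.
phi = (1 + sqrt(5))/2 = 1.618034
phi^2 = phi + 1 = 2.618034
k = 71
k * phi^2 = 71 * 2.618034 = 185.880413
b_71 = floor(k * phi^2) = 185 (check: a_71 + k = 114 + 71 = 185)

185


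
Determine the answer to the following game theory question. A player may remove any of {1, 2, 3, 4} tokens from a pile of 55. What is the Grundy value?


The subtraction set is S = {1, 2, 3, 4}.
G(k) = mex{ G(k - s) : s in S, s <= k }. We compute iteratively: G(0) = 0.
G(1) = mex({0}) = 1
G(2) = mex({0, 1}) = 2
G(3) = mex({0, 1, 2}) = 3
G(4) = mex({0, 1, 2, 3}) = 4
G(5) = mex({1, 2, 3, 4}) = 0
G(6) = mex({0, 2, 3, 4}) = 1
G(7) = mex({0, 1, 3, 4}) = 2
G(8) = mex({0, 1, 2, 4}) = 3
Observe that G(5)..G(8) = 0, 1, 2, 3 repeats G(0)..G(3) = 0, 1, 2, 3.
For k >= max(S) = 4, G(k) is determined by the previous 4 values G(k-4)..G(k-1); a window of 4 consecutive values has recurred shifted by 5, so by induction G(k + 5) = G(k) for all k >= 0: the sequence is periodic from the start with period 5.
One period: G(0..4) = 0, 1, 2, 3, 4.
55 mod 5 = 0, so G(55) = G(0) = 0.

0


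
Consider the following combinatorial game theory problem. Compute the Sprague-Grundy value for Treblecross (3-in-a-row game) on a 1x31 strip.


Treblecross: place X on empty cells; 3-in-a-row wins.
Playing within two cells of an existing X lets the opponent win at once, so sensible play treats the cells i-2..i+2 around each X as dead. The player left with no safe cell loses, so this is a normal-play take-away game on strips of safe cells.
Placing X at cell i (0-indexed) of a strip of k safe cells leaves independent strips of sizes max(0, i-2) and max(0, k-i-3). Hence G(k) = mex{ G(max(0,i-2)) XOR G(max(0,k-i-3)) : 0 <= i < k }, with G(0) = 0.
G(1): splits (0,0):0^0=0 -> mex({0}) = 1
G(2): splits (0,0):0^0=0 -> mex({0}) = 1
G(3): splits (0,0):0^0=0 -> mex({0}) = 1
G(4): splits (0,1):0^1=1 (0,0):0^0=0 -> mex({0, 1}) = 2
G(5): splits (0,2):0^1=1 (0,1):0^1=1 (0,0):0^0=0 -> mex({0, 1}) = 2
G(6) = mex({1}) = 0
G(7) = mex({0, 1, 2}) = 3
G(8) = mex({0, 1, 2}) = 3
G(9) = mex({0, 2}) = 1
G(10) = mex({0, 2, 3}) = 1
G(11) = mex({0, 3}) = 1
G(12) = mex({1, 3}) = 0
G(13) = mex({0, 1, 2, 3}) = 4
G(14) = mex({0, 1, 2}) = 3
G(15) = mex({0, 1, 2}) = 3
G(16) = mex({0, 1, 2, 4}) = 3
G(17) = mex({0, 1, 3, 4}) = 2
G(18) = mex({0, 1, 3, 4}) = 2
G(19) = mex({0, 1, 3, 5}) = 2
G(20) = mex({0, 1, 2, 3, 5}) = 4
G(21) = mex({0, 1, 2, 3, 5}) = 4
G(22) = mex({1, 2, 6}) = 0
G(23) = mex({0, 1, 2, 3, 4, 6}) = 5
G(24) = mex({0, 1, 2, 3, 4}) = 5
G(25) = mex({0, 1, 3, 4, 7}) = 2
G(26) = mex({0, 1, 3, 4, 5, 7}) = 2
G(27) = mex({0, 1, 3, 5}) = 2
G(28) = mex({0, 1, 2, 5}) = 3
G(29) = mex({0, 1, 2, 4, 5, 6}) = 3
G(30) = mex({1, 2, 4, 6}) = 0
G(31) = mex({0, 1, 2, 3, 4, 6}) = 5
Therefore G(31) = 5.

5


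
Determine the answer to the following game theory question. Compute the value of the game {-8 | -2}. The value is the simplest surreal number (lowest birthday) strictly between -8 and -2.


Left options: {-8}, max = -8
Right options: {-2}, min = -2
All options are numbers and max(Left) < min(Right), so by the simplicity theorem the value is the simplest (earliest-born) number strictly between -8 and -2.
Integers -7 through -3 all lie strictly between -8 and -2.
Among integers, the simplest (lowest birthday = smallest |n|; 0 is born on day 0, +-n on day n) is -3.
No non-integer in the interval can be simpler: if x is a non-integer in the interval, then floor(x) or ceil(x) also lies in the interval (the interval contains an integer), and both are proper prefixes of x's sign expansion, i.e. born earlier. So the game value is -3.
Game value = -3

-3


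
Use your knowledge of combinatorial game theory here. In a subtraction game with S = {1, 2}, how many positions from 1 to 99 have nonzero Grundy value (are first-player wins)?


Subtraction set S = {1, 2}, so G(n) = n mod 3.
G(n) = 0 when n is a multiple of 3.
Multiples of 3 in [1, 99]: 33
N-positions (nonzero Grundy) = 99 - 33 = 66

66


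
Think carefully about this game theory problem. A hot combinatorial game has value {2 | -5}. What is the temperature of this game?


The game is {2 | -5}, a switch {a | b} with numbers a > b.
Cooling {a | b} by t gives {a - t | b + t}, which stops being hot when a - t = b + t, i.e. at t = (a - b)/2. So the temperature of a switch is (a - b)/2.
Temperature = (Left option - Right option) / 2
= (2 - (-5)) / 2
= 7 / 2
= 7/2

7/2


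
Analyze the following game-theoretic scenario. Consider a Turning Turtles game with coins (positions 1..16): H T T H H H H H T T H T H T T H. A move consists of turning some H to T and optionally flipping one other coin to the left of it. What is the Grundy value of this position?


Coins: H T T H H H H H T T H T H T T H
Key fact: a single head at position k behaves exactly like a Nim heap of size k (turning it to T and optionally flipping a coin at j < k corresponds to moving the heap from k to j, or to 0), and heads combine as a disjunctive sum (two heads at the same place would cancel, matching j XOR j = 0). So the Nim-value is the XOR of the 1-indexed positions of the heads.
Face-up positions (1-indexed): [1, 4, 5, 6, 7, 8, 11, 13, 16]
XOR 0 with 1: 0 XOR 1 = 1
XOR 1 with 4: 1 XOR 4 = 5
XOR 5 with 5: 5 XOR 5 = 0
XOR 0 with 6: 0 XOR 6 = 6
XOR 6 with 7: 6 XOR 7 = 1
XOR 1 with 8: 1 XOR 8 = 9
XOR 9 with 11: 9 XOR 11 = 2
XOR 2 with 13: 2 XOR 13 = 15
XOR 15 with 16: 15 XOR 16 = 31
Nim-value = 31

31


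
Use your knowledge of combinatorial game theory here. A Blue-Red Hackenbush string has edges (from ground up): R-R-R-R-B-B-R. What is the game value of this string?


Edges (from ground): R-R-R-R-B-B-R
By Berlekamp's sign-expansion rule, a Blue-Red Hackenbush stalk has the value of the surreal number whose sign sequence is the edge sequence with B -> + and R -> -.
Sign sequence: ----++-
Trace the sign expansion in the surreal number tree, starting from 0:
Edge 1: R (sign -) -> bounds (-inf, 0), value = -1
Edge 2: R (sign -) -> bounds (-inf, -1), value = -2
Edge 3: R (sign -) -> bounds (-inf, -2), value = -3
Edge 4: R (sign -) -> bounds (-inf, -3), value = -4
Edge 5: B (sign +) -> bounds (-4, -3), value = -7/2
Edge 6: B (sign +) -> bounds (-7/2, -3), value = -13/4
Edge 7: R (sign -) -> bounds (-7/2, -13/4), value = -27/8
Game value = -27/8

-27/8


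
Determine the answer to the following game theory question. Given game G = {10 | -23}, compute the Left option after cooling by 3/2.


Original game: {10 | -23} (a switch {a | b} with a > b).
Cooling by t (for t below the temperature (a - b)/2 = 33/2) taxes each move by t: {a | b} cooled by t is {a - t | b + t}.
Cooling amount: t = 3/2
Cooled Left option: 10 - 3/2 = 17/2
Cooled Right option: -23 + 3/2 = -43/2
Cooled game: {17/2 | -43/2}
Left option = 17/2

17/2


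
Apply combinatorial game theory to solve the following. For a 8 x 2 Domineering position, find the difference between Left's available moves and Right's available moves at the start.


Board is 8 x 2 (rows x cols).
Left (vertical) placements: (rows-1) * cols = 7 * 2 = 14
Right (horizontal) placements: rows * (cols-1) = 8 * 1 = 8
Advantage = Left - Right = 14 - 8 = 6

6


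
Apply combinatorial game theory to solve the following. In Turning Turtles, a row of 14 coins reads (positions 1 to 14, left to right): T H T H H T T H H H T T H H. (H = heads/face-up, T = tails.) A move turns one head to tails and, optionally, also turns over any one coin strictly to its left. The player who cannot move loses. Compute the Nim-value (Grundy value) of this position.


Coins: T H T H H T T H H H T T H H
Key fact: a single head at position k behaves exactly like a Nim heap of size k (turning it to T and optionally flipping a coin at j < k corresponds to moving the heap from k to j, or to 0), and heads combine as a disjunctive sum (two heads at the same place would cancel, matching j XOR j = 0). So the Nim-value is the XOR of the 1-indexed positions of the heads.
Face-up positions (1-indexed): [2, 4, 5, 8, 9, 10, 13, 14]
XOR 0 with 2: 0 XOR 2 = 2
XOR 2 with 4: 2 XOR 4 = 6
XOR 6 with 5: 6 XOR 5 = 3
XOR 3 with 8: 3 XOR 8 = 11
XOR 11 with 9: 11 XOR 9 = 2
XOR 2 with 10: 2 XOR 10 = 8
XOR 8 with 13: 8 XOR 13 = 5
XOR 5 with 14: 5 XOR 14 = 11
Nim-value = 11

11


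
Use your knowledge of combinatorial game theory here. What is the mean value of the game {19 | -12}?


Game = {19 | -12}, a switch {a | b} with numbers a > b.
Its thermograph has left wall a - t and right wall b + t, which meet at t = (a - b)/2, where both equal (a + b)/2. So the mast (mean value) is at (a + b)/2.
Mean = (19 + (-12))/2 = 7/2 = 7/2

7/2


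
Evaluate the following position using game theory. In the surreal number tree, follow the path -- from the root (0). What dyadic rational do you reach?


Sign expansion: --
Rule: track bounds (lo, hi), initially (-inf, +inf). On '+', the current value becomes lo and we move to the simplest number in (value, hi): value + 1 if hi = +inf, otherwise the midpoint (value + hi)/2. On '-', the current value becomes hi and we move to value - 1 if lo = -inf, otherwise the midpoint (lo + value)/2.
Start at 0.
Step 1: sign = -, move left. Bounds: (-inf, 0). Value = -1
Step 2: sign = -, move left. Bounds: (-inf, -1). Value = -2
The surreal number with sign expansion -- is -2.

-2


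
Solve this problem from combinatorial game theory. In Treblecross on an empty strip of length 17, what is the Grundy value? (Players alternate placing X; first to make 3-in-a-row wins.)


Treblecross: place X on empty cells; 3-in-a-row wins.
Playing within two cells of an existing X lets the opponent win at once, so sensible play treats the cells i-2..i+2 around each X as dead. The player left with no safe cell loses, so this is a normal-play take-away game on strips of safe cells.
Placing X at cell i (0-indexed) of a strip of k safe cells leaves independent strips of sizes max(0, i-2) and max(0, k-i-3). Hence G(k) = mex{ G(max(0,i-2)) XOR G(max(0,k-i-3)) : 0 <= i < k }, with G(0) = 0.
G(1): splits (0,0):0^0=0 -> mex({0}) = 1
G(2): splits (0,0):0^0=0 -> mex({0}) = 1
G(3): splits (0,0):0^0=0 -> mex({0}) = 1
G(4): splits (0,1):0^1=1 (0,0):0^0=0 -> mex({0, 1}) = 2
G(5): splits (0,2):0^1=1 (0,1):0^1=1 (0,0):0^0=0 -> mex({0, 1}) = 2
G(6) = mex({1}) = 0
G(7) = mex({0, 1, 2}) = 3
G(8) = mex({0, 1, 2}) = 3
G(9) = mex({0, 2}) = 1
G(10) = mex({0, 2, 3}) = 1
G(11) = mex({0, 3}) = 1
G(12) = mex({1, 3}) = 0
G(13) = mex({0, 1, 2, 3}) = 4
G(14) = mex({0, 1, 2}) = 3
G(15) = mex({0, 1, 2}) = 3
G(16) = mex({0, 1, 2, 4}) = 3
G(17) = mex({0, 1, 3, 4}) = 2
Therefore G(17) = 2.

2


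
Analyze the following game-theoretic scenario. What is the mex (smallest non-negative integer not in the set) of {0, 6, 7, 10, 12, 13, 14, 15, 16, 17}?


Set = {0, 6, 7, 10, 12, 13, 14, 15, 16, 17}
0 is in the set.
1 is NOT in the set. This is the mex.
mex = 1

1


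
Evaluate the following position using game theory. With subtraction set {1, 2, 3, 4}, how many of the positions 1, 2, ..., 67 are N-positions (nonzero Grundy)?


Subtraction set S = {1, 2, 3, 4}, so G(n) = n mod 5.
G(n) = 0 when n is a multiple of 5.
Multiples of 5 in [1, 67]: 13
N-positions (nonzero Grundy) = 67 - 13 = 54

54


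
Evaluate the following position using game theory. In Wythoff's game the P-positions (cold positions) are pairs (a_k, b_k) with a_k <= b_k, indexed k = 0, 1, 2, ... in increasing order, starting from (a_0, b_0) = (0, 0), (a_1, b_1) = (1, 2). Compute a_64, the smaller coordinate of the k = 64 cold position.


By Wythoff's theorem, a_k = floor(k * phi) and b_k = floor(k * phi^2) = a_k + k, where phi = (1 + sqrt(5))/2 is the golden ratio.
phi = (1 + sqrt(5))/2 = 1.618034
k = 64
k * phi = 64 * 1.618034 = 103.554175
a_64 = floor(k * phi) = 103

103


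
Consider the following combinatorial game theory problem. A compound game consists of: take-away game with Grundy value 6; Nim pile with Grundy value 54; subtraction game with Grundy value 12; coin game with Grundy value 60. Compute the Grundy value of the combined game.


By the Sprague-Grundy theorem, the Grundy value of a sum of games is the XOR of individual Grundy values.
take-away game: Grundy value = 6. Running XOR: 0 XOR 6 = 6
Nim pile: Grundy value = 54. Running XOR: 6 XOR 54 = 48
subtraction game: Grundy value = 12. Running XOR: 48 XOR 12 = 60
coin game: Grundy value = 60. Running XOR: 60 XOR 60 = 0
The combined Grundy value is 0.

0


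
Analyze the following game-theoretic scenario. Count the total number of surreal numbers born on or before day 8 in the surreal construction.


Day 0: {|} = 0 is born. Count = 1.
Day n: the number of surreal numbers born by day n is 2^(n+1) - 1.
By day 0: 2^1 - 1 = 1
By day 1: 2^2 - 1 = 3
By day 2: 2^3 - 1 = 7
By day 3: 2^4 - 1 = 15
By day 4: 2^5 - 1 = 31
By day 5: 2^6 - 1 = 63
By day 6: 2^7 - 1 = 127
By day 7: 2^8 - 1 = 255
By day 8: 2^9 - 1 = 511
By day 8: 511 surreal numbers.

511


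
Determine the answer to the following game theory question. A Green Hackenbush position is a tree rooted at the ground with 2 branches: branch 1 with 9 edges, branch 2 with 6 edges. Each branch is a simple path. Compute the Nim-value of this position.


The tree has 2 branches from the ground vertex.
In Green Hackenbush, the Nim-value of a simple path of length k is k.
Branch 1: length 9, Nim-value = 9
Branch 2: length 6, Nim-value = 6
Total Nim-value = XOR of all branch values:
0 XOR 9 = 9
9 XOR 6 = 15
Nim-value of the tree = 15

15


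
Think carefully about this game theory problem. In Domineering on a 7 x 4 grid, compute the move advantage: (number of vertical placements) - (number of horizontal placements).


Board is 7 x 4 (rows x cols).
Left (vertical) placements: (rows-1) * cols = 6 * 4 = 24
Right (horizontal) placements: rows * (cols-1) = 7 * 3 = 21
Advantage = Left - Right = 24 - 21 = 3

3


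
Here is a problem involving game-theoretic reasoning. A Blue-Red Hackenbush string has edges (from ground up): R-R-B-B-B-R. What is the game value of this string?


Edges (from ground): R-R-B-B-B-R
By Berlekamp's sign-expansion rule, a Blue-Red Hackenbush stalk has the value of the surreal number whose sign sequence is the edge sequence with B -> + and R -> -.
Sign sequence: --+++-
Trace the sign expansion in the surreal number tree, starting from 0:
Edge 1: R (sign -) -> bounds (-inf, 0), value = -1
Edge 2: R (sign -) -> bounds (-inf, -1), value = -2
Edge 3: B (sign +) -> bounds (-2, -1), value = -3/2
Edge 4: B (sign +) -> bounds (-3/2, -1), value = -5/4
Edge 5: B (sign +) -> bounds (-5/4, -1), value = -9/8
Edge 6: R (sign -) -> bounds (-5/4, -9/8), value = -19/16
Game value = -19/16

-19/16


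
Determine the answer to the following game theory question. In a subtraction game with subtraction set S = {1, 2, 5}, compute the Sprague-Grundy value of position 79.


The subtraction set is S = {1, 2, 5}.
G(k) = mex{ G(k - s) : s in S, s <= k }. We compute iteratively: G(0) = 0.
G(1) = mex({0}) = 1
G(2) = mex({0, 1}) = 2
G(3) = mex({1, 2}) = 0
G(4) = mex({0, 2}) = 1
G(5) = mex({0, 1}) = 2
G(6) = mex({1, 2}) = 0
G(7) = mex({0, 2}) = 1
Observe that G(3)..G(7) = 0, 1, 2, 0, 1 repeats G(0)..G(4) = 0, 1, 2, 0, 1.
For k >= max(S) = 5, G(k) is determined by the previous 5 values G(k-5)..G(k-1); a window of 5 consecutive values has recurred shifted by 3, so by induction G(k + 3) = G(k) for all k >= 0: the sequence is periodic from the start with period 3.
One period: G(0..2) = 0, 1, 2.
79 mod 3 = 1, so G(79) = G(1) = 1.

1


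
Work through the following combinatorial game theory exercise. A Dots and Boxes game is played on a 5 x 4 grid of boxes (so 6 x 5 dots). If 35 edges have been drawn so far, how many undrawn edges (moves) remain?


Grid: 5 x 4 boxes, i.e. 6 rows and 5 columns of dots.
Horizontal edges: (rows + 1) * cols = 6 * 4 = 24
Vertical edges: rows * (cols + 1) = 5 * 5 = 25
Total edges: 24 + 25 = 49
Edges drawn: 35
Remaining: 49 - 35 = 14

14


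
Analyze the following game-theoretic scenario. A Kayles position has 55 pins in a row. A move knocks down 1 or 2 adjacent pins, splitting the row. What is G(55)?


Kayles: a move removes 1 or 2 adjacent pins from a contiguous row.
Removing pins from a row of k leaves two independent rows (a, b) with a + b = k - 1 (one pin) or a + b = k - 2 (two pins); an end removal gives a = 0.
By Sprague-Grundy, G(k) = mex{ G(a) XOR G(b) } over all these splits. G(0) = 0.
G(1): splits (0,0):0^0=0 -> mex({0}) = 1
G(2): splits (0,1):0^1=1 (0,0):0^0=0 -> mex({0, 1}) = 2
G(3): splits (0,2):0^2=2 (1,1):1^1=0 (0,1):0^1=1 -> mex({0, 1, 2}) = 3
G(4): splits (0,3):0^3=3 (1,2):1^2=3 (0,2):0^2=2 (1,1):1^1=0 -> mex({0, 2, 3}) = 1
G(5): splits (0,4):0^1=1 (1,3):1^3=2 (2,2):2^2=0 (0,3):0^3=3 (1,2):1^2=3 -> mex({0, 1, 2, 3}) = 4
G(6) = mex({0, 1, 2, 4}) = 3
G(7) = mex({0, 1, 3, 4, 5}) = 2
G(8) = mex({0, 2, 3, 5, 6}) = 1
G(9) = mex({0, 1, 2, 3, 6, 7}) = 4
G(10) = mex({0, 1, 3, 4, 5, 7}) = 2
G(11) = mex({0, 1, 2, 3, 4, 5}) = 6
G(12) = mex({0, 1, 2, 3, 5, 6, 7}) = 4
G(13) = mex({0, 2, 3, 4, 6, 7}) = 1
G(14) = mex({0, 1, 4, 5, 6, 7}) = 2
G(15) = mex({0, 1, 2, 3, 4, 5, 6}) = 7
G(16) = mex({0, 2, 3, 5, 6, 7}) = 1
G(17) = mex({0, 1, 2, 3, 5, 6, 7}) = 4
G(18) = mex({0, 1, 2, 4, 5, 6}) = 3
G(19) = mex({0, 1, 3, 4, 5, 7}) = 2
G(20) = mex({0, 2, 3, 4, 5, 6, 7}) = 1
G(21) = mex({0, 1, 2, 3, 5, 6, 7}) = 4
G(22) = mex({0, 1, 2, 3, 4, 5, 7}) = 6
G(23) = mex({0, 1, 2, 3, 4, 5, 6}) = 7
G(24) = mex({0, 1, 2, 3, 5, 6, 7}) = 4
G(25) = mex({0, 2, 3, 4, 6, 7}) = 1
G(26) = mex({0, 1, 3, 4, 5, 6, 7}) = 2
G(27) = mex({0, 1, 2, 3, 4, 5, 6, 7}) = 8
G(28) = mex({0, 1, 2, 3, 4, 6, 7, 8}) = 5
G(29) = mex({0, 1, 2, 3, 5, 6, 7, 8, 9}) = 4
G(30) = mex({0, 1, 2, 3, 4, 5, 6, 9, 10}) = 7
G(31) = mex({0, 1, 3, 4, 5, 7, 10, 11}) = 2
G(32) = mex({0, 2, 3, 4, 5, 6, 7, 9, 11}) = 1
G(33) = mex({0, 1, 2, 3, 4, 5, 6, 7, 9, 12}) = 8
G(34) = mex({0, 1, 2, 3, 4, 5, 7, 8, 11, 12}) = 6
G(35) = mex({0, 1, 2, 3, 4, 5, 6, 8, 9, 10, 11}) = 7
G(36) = mex({0, 1, 2, 3, 5, 6, 7, 9, 10}) = 4
G(37) = mex({0, 2, 3, 4, 6, 7, 9, 10, 11, 12}) = 1
G(38) = mex({0, 1, 3, 4, 5, 6, 7, 9, 10, 11, 12}) = 2
G(39) = mex({0, 1, 2, 4, 5, 6, 7, 9, 10, 12, 14}) = 3
G(40) = mex({0, 2, 3, 4, 6, 7, 11, 12, 14}) = 1
G(41) = mex({0, 1, 2, 3, 5, 6, 7, 9, 10, 11, 12}) = 4
G(42) = mex({0, 1, 2, 3, 4, 5, 6, 9, 10}) = 7
G(43) = mex({0, 1, 3, 4, 5, 7, 9, 10, 12, 15}) = 2
G(44) = mex({0, 2, 3, 4, 5, 6, 7, 9, 10, 12, 15}) = 1
G(45) = mex({0, 1, 2, 3, 4, 5, 6, 7, 9, 10, 12, 14}) = 8
G(46) = mex({0, 1, 3, 4, 5, 7, 8, 11, 12, 14}) = 2
G(47) = mex({0, 1, 2, 3, 4, 5, 6, 8, 9, 10, 11, 12}) = 7
G(48) = mex({0, 1, 2, 3, 5, 6, 7, 9, 10}) = 4
G(49) = mex({0, 2, 3, 4, 6, 7, 9, 10, 11, 12, 15}) = 1
G(50) = mex({0, 1, 4, 5, 6, 7, 9, 11, 12, 14, 15}) = 2
G(51) = mex({0, 1, 2, 3, 4, 5, 6, 7, 9, 12, 14, 15}) = 8
G(52) = mex({0, 2, 3, 4, 5, 6, 7, 8, 11, 12, 15}) = 1
G(53) = mex({0, 1, 2, 3, 5, 6, 7, 8, 9, 10, 11, 12}) = 4
G(54) = mex({0, 1, 2, 3, 4, 5, 6, 9, 10}) = 7
G(55) = mex({0, 1, 3, 4, 5, 7, 9, 10, 11, 12}) = 2
Therefore G(55) = 2.

2


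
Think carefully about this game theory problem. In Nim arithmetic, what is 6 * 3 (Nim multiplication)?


Nim multiplication is bilinear over XOR: (u XOR v) * w = (u*w) XOR (v*w).
So we split each operand into its bit components and XOR the pairwise Nim products.
6 = 2 + 4 (as XOR of powers of 2).
3 = 1 + 2 (as XOR of powers of 2).
Using the standard Nim-product table on single bits:
  2*2 = 3,   2*4 = 8,   2*8 = 12,
  4*4 = 6,   4*8 = 11,  8*8 = 13,
and  1*x = x (identity), k*l = l*k (commutative).
Pairwise Nim products:
  2 * 1 = 2
  2 * 2 = 3
  4 * 1 = 4
  4 * 2 = 8
XOR them: 2 XOR 3 XOR 4 XOR 8 = 13.
Result: 6 * 3 = 13 (in Nim).

13


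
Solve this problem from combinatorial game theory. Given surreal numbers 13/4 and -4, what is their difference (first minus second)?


x = 13/4, y = -4
Converting to common denominator: 4
x = 13/4, y = -16/4
x - y = 13/4 - -4 = 29/4

29/4


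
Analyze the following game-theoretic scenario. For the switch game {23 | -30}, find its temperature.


The game is {23 | -30}, a switch {a | b} with numbers a > b.
Cooling {a | b} by t gives {a - t | b + t}, which stops being hot when a - t = b + t, i.e. at t = (a - b)/2. So the temperature of a switch is (a - b)/2.
Temperature = (Left option - Right option) / 2
= (23 - (-30)) / 2
= 53 / 2
= 53/2

53/2


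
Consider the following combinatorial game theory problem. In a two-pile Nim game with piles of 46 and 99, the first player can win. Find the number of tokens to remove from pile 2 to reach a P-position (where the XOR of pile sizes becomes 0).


Piles: 46 and 99
Current XOR: 46 XOR 99 = 77 (non-zero, so this is an N-position).
To make the XOR zero, we need to find a move that balances the piles.
For pile 2 (size 99): target = 99 XOR 77 = 46
We reduce pile 2 from 99 to 46.
Tokens removed: 99 - 46 = 53
Verification: 46 XOR 46 = 0

53


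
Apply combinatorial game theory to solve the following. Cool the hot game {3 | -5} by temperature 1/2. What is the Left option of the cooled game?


Original game: {3 | -5} (a switch {a | b} with a > b).
Cooling by t (for t below the temperature (a - b)/2 = 4) taxes each move by t: {a | b} cooled by t is {a - t | b + t}.
Cooling amount: t = 1/2
Cooled Left option: 3 - 1/2 = 5/2
Cooled Right option: -5 + 1/2 = -9/2
Cooled game: {5/2 | -9/2}
Left option = 5/2

5/2


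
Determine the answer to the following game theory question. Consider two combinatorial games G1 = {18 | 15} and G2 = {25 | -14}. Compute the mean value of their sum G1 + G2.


G1 = {18 | 15}, G2 = {25 | -14}
Each is a switch {a | b} with numbers a > b; its mean value is (a + b)/2, and mean value is additive over game sums: m(G1 + G2) = m(G1) + m(G2).
Mean of G1 = (18 + (15))/2 = 33/2 = 33/2
Mean of G2 = (25 + (-14))/2 = 11/2 = 11/2
Mean of G1 + G2 = 33/2 + 11/2 = 22

22


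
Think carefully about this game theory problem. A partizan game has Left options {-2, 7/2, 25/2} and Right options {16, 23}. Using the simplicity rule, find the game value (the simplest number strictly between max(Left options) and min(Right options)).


Left options: {-2, 7/2, 25/2}, max = 25/2
Right options: {16, 23}, min = 16
All options are numbers and max(Left) < min(Right), so by the simplicity theorem the value is the simplest (earliest-born) number strictly between 25/2 and 16.
Integers 13 through 15 all lie strictly between 25/2 and 16.
Among integers, the simplest (lowest birthday = smallest |n|; 0 is born on day 0, +-n on day n) is 13.
No non-integer in the interval can be simpler: if x is a non-integer in the interval, then floor(x) or ceil(x) also lies in the interval (the interval contains an integer), and both are proper prefixes of x's sign expansion, i.e. born earlier. So the game value is 13.
Game value = 13

13


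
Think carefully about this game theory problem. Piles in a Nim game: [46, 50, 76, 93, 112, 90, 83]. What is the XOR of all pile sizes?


We need the XOR (exclusive or) of all pile sizes.
After XOR-ing pile 1 (size 46): 0 XOR 46 = 46
After XOR-ing pile 2 (size 50): 46 XOR 50 = 28
After XOR-ing pile 3 (size 76): 28 XOR 76 = 80
After XOR-ing pile 4 (size 93): 80 XOR 93 = 13
After XOR-ing pile 5 (size 112): 13 XOR 112 = 125
After XOR-ing pile 6 (size 90): 125 XOR 90 = 39
After XOR-ing pile 7 (size 83): 39 XOR 83 = 116
The Nim-value of this position is 116.

116


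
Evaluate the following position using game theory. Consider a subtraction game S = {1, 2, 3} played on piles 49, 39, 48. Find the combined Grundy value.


Subtraction set: {1, 2, 3}
For this subtraction set, G(n) = n mod 4 (period = max + 1 = 4).
Pile 1 (size 49): G(49) = 49 mod 4 = 1
Pile 2 (size 39): G(39) = 39 mod 4 = 3
Pile 3 (size 48): G(48) = 48 mod 4 = 0
Total Grundy value = XOR of all: 1 XOR 3 XOR 0 = 2

2


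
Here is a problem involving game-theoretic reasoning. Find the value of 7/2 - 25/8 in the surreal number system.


x = 7/2, y = 25/8
Converting to common denominator: 8
x = 28/8, y = 25/8
x - y = 7/2 - 25/8 = 3/8

3/8


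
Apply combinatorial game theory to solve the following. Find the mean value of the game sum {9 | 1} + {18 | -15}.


G1 = {9 | 1}, G2 = {18 | -15}
Each is a switch {a | b} with numbers a > b; its mean value is (a + b)/2, and mean value is additive over game sums: m(G1 + G2) = m(G1) + m(G2).
Mean of G1 = (9 + (1))/2 = 10/2 = 5
Mean of G2 = (18 + (-15))/2 = 3/2 = 3/2
Mean of G1 + G2 = 5 + 3/2 = 13/2

13/2


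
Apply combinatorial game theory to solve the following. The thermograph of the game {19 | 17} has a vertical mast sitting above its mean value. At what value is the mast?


Game = {19 | 17}, a switch {a | b} with numbers a > b.
Its thermograph has left wall a - t and right wall b + t, which meet at t = (a - b)/2, where both equal (a + b)/2. So the mast (mean value) is at (a + b)/2.
Mean = (19 + (17))/2 = 36/2 = 18

18


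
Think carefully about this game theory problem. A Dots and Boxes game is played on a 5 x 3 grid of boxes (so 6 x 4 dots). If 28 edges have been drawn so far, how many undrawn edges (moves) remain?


Grid: 5 x 3 boxes, i.e. 6 rows and 4 columns of dots.
Horizontal edges: (rows + 1) * cols = 6 * 3 = 18
Vertical edges: rows * (cols + 1) = 5 * 4 = 20
Total edges: 18 + 20 = 38
Edges drawn: 28
Remaining: 38 - 28 = 10

10


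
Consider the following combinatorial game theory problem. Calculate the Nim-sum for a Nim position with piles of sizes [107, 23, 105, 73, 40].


We need the XOR (exclusive or) of all pile sizes.
After XOR-ing pile 1 (size 107): 0 XOR 107 = 107
After XOR-ing pile 2 (size 23): 107 XOR 23 = 124
After XOR-ing pile 3 (size 105): 124 XOR 105 = 21
After XOR-ing pile 4 (size 73): 21 XOR 73 = 92
After XOR-ing pile 5 (size 40): 92 XOR 40 = 116
The Nim-value of this position is 116.

116


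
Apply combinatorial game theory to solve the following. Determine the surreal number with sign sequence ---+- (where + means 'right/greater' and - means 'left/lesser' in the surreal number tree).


Sign expansion: ---+-
Rule: track bounds (lo, hi), initially (-inf, +inf). On '+', the current value becomes lo and we move to the simplest number in (value, hi): value + 1 if hi = +inf, otherwise the midpoint (value + hi)/2. On '-', the current value becomes hi and we move to value - 1 if lo = -inf, otherwise the midpoint (lo + value)/2.
Start at 0.
Step 1: sign = -, move left. Bounds: (-inf, 0). Value = -1
Step 2: sign = -, move left. Bounds: (-inf, -1). Value = -2
Step 3: sign = -, move left. Bounds: (-inf, -2). Value = -3
Step 4: sign = +, move right. Bounds: (-3, -2). Value = -5/2
Step 5: sign = -, move left. Bounds: (-3, -5/2). Value = -11/4
The surreal number with sign expansion ---+- is -11/4.

-11/4


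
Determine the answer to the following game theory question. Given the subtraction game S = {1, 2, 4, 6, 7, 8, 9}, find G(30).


The subtraction set is S = {1, 2, 4, 6, 7, 8, 9}.
G(k) = mex{ G(k - s) : s in S, s <= k }. We compute iteratively: G(0) = 0.
G(1) = mex({0}) = 1
G(2) = mex({0, 1}) = 2
G(3) = mex({1, 2}) = 0
G(4) = mex({0, 2}) = 1
G(5) = mex({0, 1}) = 2
G(6) = mex({0, 1, 2}) = 3
G(7) = mex({0, 1, 2, 3}) = 4
G(8) = mex({0, 1, 2, 3, 4}) = 5
G(9) = mex({0, 1, 2, 4, 5}) = 3
G(10) = mex({0, 1, 2, 3, 5}) = 4
G(11) = mex({0, 1, 2, 3, 4}) = 5
G(12) = mex({0, 1, 2, 3, 4, 5}) = 6
G(13) = mex({1, 2, 3, 4, 5, 6}) = 0
G(14) = mex({0, 2, 3, 4, 5, 6}) = 1
G(15) = mex({0, 1, 3, 4, 5}) = 2
G(16) = mex({1, 2, 3, 4, 5, 6}) = 0
G(17) = mex({0, 2, 3, 4, 5}) = 1
G(18) = mex({0, 1, 3, 4, 5, 6}) = 2
G(19) = mex({0, 1, 2, 4, 5, 6}) = 3
G(20) = mex({0, 1, 2, 3, 5, 6}) = 4
G(21) = mex({0, 1, 2, 3, 4, 6}) = 5
Observe that G(13)..G(21) = 0, 1, 2, 0, 1, 2, 3, 4, 5 repeats G(0)..G(8) = 0, 1, 2, 0, 1, 2, 3, 4, 5.
For k >= max(S) = 9, G(k) is determined by the previous 9 values G(k-9)..G(k-1); a window of 9 consecutive values has recurred shifted by 13, so by induction G(k + 13) = G(k) for all k >= 0: the sequence is periodic from the start with period 13.
One period: G(0..12) = 0, 1, 2, 0, 1, 2, 3, 4, 5, 3, 4, 5, 6.
30 mod 13 = 4, so G(30) = G(4) = 1.

1


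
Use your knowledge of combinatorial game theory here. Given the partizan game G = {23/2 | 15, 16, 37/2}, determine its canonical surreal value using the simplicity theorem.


Left options: {23/2}, max = 23/2
Right options: {15, 16, 37/2}, min = 15
All options are numbers and max(Left) < min(Right), so by the simplicity theorem the value is the simplest (earliest-born) number strictly between 23/2 and 15.
Integers 12 through 14 all lie strictly between 23/2 and 15.
Among integers, the simplest (lowest birthday = smallest |n|; 0 is born on day 0, +-n on day n) is 12.
No non-integer in the interval can be simpler: if x is a non-integer in the interval, then floor(x) or ceil(x) also lies in the interval (the interval contains an integer), and both are proper prefixes of x's sign expansion, i.e. born earlier. So the game value is 12.
Game value = 12

12


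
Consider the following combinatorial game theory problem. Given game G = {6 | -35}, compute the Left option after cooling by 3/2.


Original game: {6 | -35} (a switch {a | b} with a > b).
Cooling by t (for t below the temperature (a - b)/2 = 41/2) taxes each move by t: {a | b} cooled by t is {a - t | b + t}.
Cooling amount: t = 3/2
Cooled Left option: 6 - 3/2 = 9/2
Cooled Right option: -35 + 3/2 = -67/2
Cooled game: {9/2 | -67/2}
Left option = 9/2

9/2


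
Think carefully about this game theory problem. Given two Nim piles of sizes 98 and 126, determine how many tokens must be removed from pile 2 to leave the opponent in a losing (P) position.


Piles: 98 and 126
Current XOR: 98 XOR 126 = 28 (non-zero, so this is an N-position).
To make the XOR zero, we need to find a move that balances the piles.
For pile 2 (size 126): target = 126 XOR 28 = 98
We reduce pile 2 from 126 to 98.
Tokens removed: 126 - 98 = 28
Verification: 98 XOR 98 = 0

28


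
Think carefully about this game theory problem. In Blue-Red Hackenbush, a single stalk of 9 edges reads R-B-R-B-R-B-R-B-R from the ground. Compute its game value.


Edges (from ground): R-B-R-B-R-B-R-B-R
By Berlekamp's sign-expansion rule, a Blue-Red Hackenbush stalk has the value of the surreal number whose sign sequence is the edge sequence with B -> + and R -> -.
Sign sequence: -+-+-+-+-
Trace the sign expansion in the surreal number tree, starting from 0:
Edge 1: R (sign -) -> bounds (-inf, 0), value = -1
Edge 2: B (sign +) -> bounds (-1, 0), value = -1/2
Edge 3: R (sign -) -> bounds (-1, -1/2), value = -3/4
Edge 4: B (sign +) -> bounds (-3/4, -1/2), value = -5/8
Edge 5: R (sign -) -> bounds (-3/4, -5/8), value = -11/16
Edge 6: B (sign +) -> bounds (-11/16, -5/8), value = -21/32
Edge 7: R (sign -) -> bounds (-11/16, -21/32), value = -43/64
Edge 8: B (sign +) -> bounds (-43/64, -21/32), value = -85/128
Edge 9: R (sign -) -> bounds (-43/64, -85/128), value = -171/256
Game value = -171/256

-171/256


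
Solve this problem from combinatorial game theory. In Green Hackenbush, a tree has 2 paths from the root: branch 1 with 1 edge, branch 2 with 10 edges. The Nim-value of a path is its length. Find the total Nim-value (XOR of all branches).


The tree has 2 branches from the ground vertex.
In Green Hackenbush, the Nim-value of a simple path of length k is k.
Branch 1: length 1, Nim-value = 1
Branch 2: length 10, Nim-value = 10
Total Nim-value = XOR of all branch values:
0 XOR 1 = 1
1 XOR 10 = 11
Nim-value of the tree = 11

11


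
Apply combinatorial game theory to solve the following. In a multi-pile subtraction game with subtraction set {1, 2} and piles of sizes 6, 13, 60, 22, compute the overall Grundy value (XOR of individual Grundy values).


Subtraction set: {1, 2}
For this subtraction set, G(n) = n mod 3 (period = max + 1 = 3).
Pile 1 (size 6): G(6) = 6 mod 3 = 0
Pile 2 (size 13): G(13) = 13 mod 3 = 1
Pile 3 (size 60): G(60) = 60 mod 3 = 0
Pile 4 (size 22): G(22) = 22 mod 3 = 1
Total Grundy value = XOR of all: 0 XOR 1 XOR 0 XOR 1 = 0

0


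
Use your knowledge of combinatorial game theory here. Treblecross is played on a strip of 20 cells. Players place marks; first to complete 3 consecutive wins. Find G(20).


Treblecross: place X on empty cells; 3-in-a-row wins.
Playing within two cells of an existing X lets the opponent win at once, so sensible play treats the cells i-2..i+2 around each X as dead. The player left with no safe cell loses, so this is a normal-play take-away game on strips of safe cells.
Placing X at cell i (0-indexed) of a strip of k safe cells leaves independent strips of sizes max(0, i-2) and max(0, k-i-3). Hence G(k) = mex{ G(max(0,i-2)) XOR G(max(0,k-i-3)) : 0 <= i < k }, with G(0) = 0.
G(1): splits (0,0):0^0=0 -> mex({0}) = 1
G(2): splits (0,0):0^0=0 -> mex({0}) = 1
G(3): splits (0,0):0^0=0 -> mex({0}) = 1
G(4): splits (0,1):0^1=1 (0,0):0^0=0 -> mex({0, 1}) = 2
G(5): splits (0,2):0^1=1 (0,1):0^1=1 (0,0):0^0=0 -> mex({0, 1}) = 2
G(6) = mex({1}) = 0
G(7) = mex({0, 1, 2}) = 3
G(8) = mex({0, 1, 2}) = 3
G(9) = mex({0, 2}) = 1
G(10) = mex({0, 2, 3}) = 1
G(11) = mex({0, 3}) = 1
G(12) = mex({1, 3}) = 0
G(13) = mex({0, 1, 2, 3}) = 4
G(14) = mex({0, 1, 2}) = 3
G(15) = mex({0, 1, 2}) = 3
G(16) = mex({0, 1, 2, 4}) = 3
G(17) = mex({0, 1, 3, 4}) = 2
G(18) = mex({0, 1, 3, 4}) = 2
G(19) = mex({0, 1, 3, 5}) = 2
G(20) = mex({0, 1, 2, 3, 5}) = 4
Therefore G(20) = 4.

4


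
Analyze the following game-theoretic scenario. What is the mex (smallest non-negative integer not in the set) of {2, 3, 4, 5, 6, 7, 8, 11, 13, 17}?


Set = {2, 3, 4, 5, 6, 7, 8, 11, 13, 17}
0 is NOT in the set. This is the mex.
mex = 0

0


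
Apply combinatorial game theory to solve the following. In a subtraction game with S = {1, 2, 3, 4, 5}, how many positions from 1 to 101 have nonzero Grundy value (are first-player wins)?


Subtraction set S = {1, 2, 3, 4, 5}, so G(n) = n mod 6.
G(n) = 0 when n is a multiple of 6.
Multiples of 6 in [1, 101]: 16
N-positions (nonzero Grundy) = 101 - 16 = 85

85


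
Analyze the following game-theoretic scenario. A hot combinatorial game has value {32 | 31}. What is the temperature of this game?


The game is {32 | 31}, a switch {a | b} with numbers a > b.
Cooling {a | b} by t gives {a - t | b + t}, which stops being hot when a - t = b + t, i.e. at t = (a - b)/2. So the temperature of a switch is (a - b)/2.
Temperature = (Left option - Right option) / 2
= (32 - (31)) / 2
= 1 / 2
= 1/2

1/2


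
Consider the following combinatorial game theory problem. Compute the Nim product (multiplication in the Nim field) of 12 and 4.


Nim multiplication is bilinear over XOR: (u XOR v) * w = (u*w) XOR (v*w).
So we split each operand into its bit components and XOR the pairwise Nim products.
12 = 4 + 8 (as XOR of powers of 2).
4 = 4 (as XOR of powers of 2).
Using the standard Nim-product table on single bits:
  2*2 = 3,   2*4 = 8,   2*8 = 12,
  4*4 = 6,   4*8 = 11,  8*8 = 13,
and  1*x = x (identity), k*l = l*k (commutative).
Pairwise Nim products:
  4 * 4 = 6
  8 * 4 = 11
XOR them: 6 XOR 11 = 13.
Result: 12 * 4 = 13 (in Nim).

13


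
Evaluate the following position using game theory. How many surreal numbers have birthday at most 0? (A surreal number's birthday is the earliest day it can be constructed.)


Day 0: {|} = 0 is born. Count = 1.
Day n: the number of surreal numbers born by day n is 2^(n+1) - 1.
By day 0: 2^1 - 1 = 1
By day 0: 1 surreal numbers.

1


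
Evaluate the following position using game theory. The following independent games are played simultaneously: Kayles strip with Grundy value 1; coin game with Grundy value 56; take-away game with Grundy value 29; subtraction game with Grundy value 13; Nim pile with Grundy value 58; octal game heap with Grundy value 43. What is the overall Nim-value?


By the Sprague-Grundy theorem, the Grundy value of a sum of games is the XOR of individual Grundy values.
Kayles strip: Grundy value = 1. Running XOR: 0 XOR 1 = 1
coin game: Grundy value = 56. Running XOR: 1 XOR 56 = 57
take-away game: Grundy value = 29. Running XOR: 57 XOR 29 = 36
subtraction game: Grundy value = 13. Running XOR: 36 XOR 13 = 41
Nim pile: Grundy value = 58. Running XOR: 41 XOR 58 = 19
octal game heap: Grundy value = 43. Running XOR: 19 XOR 43 = 56
The combined Grundy value is 56.

56


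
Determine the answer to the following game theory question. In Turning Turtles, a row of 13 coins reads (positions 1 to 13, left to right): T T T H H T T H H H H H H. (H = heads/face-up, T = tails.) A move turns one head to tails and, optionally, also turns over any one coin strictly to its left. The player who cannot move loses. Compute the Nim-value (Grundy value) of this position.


Coins: T T T H H T T H H H H H H
Key fact: a single head at position k behaves exactly like a Nim heap of size k (turning it to T and optionally flipping a coin at j < k corresponds to moving the heap from k to j, or to 0), and heads combine as a disjunctive sum (two heads at the same place would cancel, matching j XOR j = 0). So the Nim-value is the XOR of the 1-indexed positions of the heads.
Face-up positions (1-indexed): [4, 5, 8, 9, 10, 11, 12, 13]
XOR 0 with 4: 0 XOR 4 = 4
XOR 4 with 5: 4 XOR 5 = 1
XOR 1 with 8: 1 XOR 8 = 9
XOR 9 with 9: 9 XOR 9 = 0
XOR 0 with 10: 0 XOR 10 = 10
XOR 10 with 11: 10 XOR 11 = 1
XOR 1 with 12: 1 XOR 12 = 13
XOR 13 with 13: 13 XOR 13 = 0
Nim-value = 0

0


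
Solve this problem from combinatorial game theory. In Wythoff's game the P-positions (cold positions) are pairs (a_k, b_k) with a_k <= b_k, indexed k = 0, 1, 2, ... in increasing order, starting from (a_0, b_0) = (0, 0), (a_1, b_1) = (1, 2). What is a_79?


By Wythoff's theorem, a_k = floor(k * phi) and b_k = floor(k * phi^2) = a_k + k, where phi = (1 + sqrt(5))/2 is the golden ratio.
phi = (1 + sqrt(5))/2 = 1.618034
k = 79
k * phi = 79 * 1.618034 = 127.824685
a_79 = floor(k * phi) = 127

127


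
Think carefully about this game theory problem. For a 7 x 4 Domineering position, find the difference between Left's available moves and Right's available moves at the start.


Board is 7 x 4 (rows x cols).
Left (vertical) placements: (rows-1) * cols = 6 * 4 = 24
Right (horizontal) placements: rows * (cols-1) = 7 * 3 = 21
Advantage = Left - Right = 24 - 21 = 3

3


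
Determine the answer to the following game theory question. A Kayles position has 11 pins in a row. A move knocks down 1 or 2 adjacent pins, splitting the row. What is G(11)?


Kayles: a move removes 1 or 2 adjacent pins from a contiguous row.
Removing pins from a row of k leaves two independent rows (a, b) with a + b = k - 1 (one pin) or a + b = k - 2 (two pins); an end removal gives a = 0.
By Sprague-Grundy, G(k) = mex{ G(a) XOR G(b) } over all these splits. G(0) = 0.
G(1): splits (0,0):0^0=0 -> mex({0}) = 1
G(2): splits (0,1):0^1=1 (0,0):0^0=0 -> mex({0, 1}) = 2
G(3): splits (0,2):0^2=2 (1,1):1^1=0 (0,1):0^1=1 -> mex({0, 1, 2}) = 3
G(4): splits (0,3):0^3=3 (1,2):1^2=3 (0,2):0^2=2 (1,1):1^1=0 -> mex({0, 2, 3}) = 1
G(5): splits (0,4):0^1=1 (1,3):1^3=2 (2,2):2^2=0 (0,3):0^3=3 (1,2):1^2=3 -> mex({0, 1, 2, 3}) = 4
G(6) = mex({0, 1, 2, 4}) = 3
G(7) = mex({0, 1, 3, 4, 5}) = 2
G(8) = mex({0, 2, 3, 5, 6}) = 1
G(9) = mex({0, 1, 2, 3, 6, 7}) = 4
G(10) = mex({0, 1, 3, 4, 5, 7}) = 2
G(11) = mex({0, 1, 2, 3, 4, 5}) = 6
Therefore G(11) = 6.

6
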